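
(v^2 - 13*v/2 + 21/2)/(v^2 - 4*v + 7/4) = 2*(v - 3)/(2*v - 1)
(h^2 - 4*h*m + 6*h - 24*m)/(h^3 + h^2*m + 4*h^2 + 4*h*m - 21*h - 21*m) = (h^2 - 4*h*m + 6*h - 24*m)/(h^3 + h^2*m + 4*h^2 + 4*h*m - 21*h - 21*m)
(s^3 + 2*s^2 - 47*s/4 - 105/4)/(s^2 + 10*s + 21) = (s^2 - s - 35/4)/(s + 7)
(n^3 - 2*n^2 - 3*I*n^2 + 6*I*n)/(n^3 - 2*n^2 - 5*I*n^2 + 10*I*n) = (n - 3*I)/(n - 5*I)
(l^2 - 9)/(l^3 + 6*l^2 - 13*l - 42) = (l + 3)/(l^2 + 9*l + 14)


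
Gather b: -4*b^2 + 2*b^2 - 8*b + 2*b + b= -2*b^2 - 5*b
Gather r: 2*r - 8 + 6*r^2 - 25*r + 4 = 6*r^2 - 23*r - 4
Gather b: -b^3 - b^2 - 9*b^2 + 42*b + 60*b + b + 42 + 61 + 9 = -b^3 - 10*b^2 + 103*b + 112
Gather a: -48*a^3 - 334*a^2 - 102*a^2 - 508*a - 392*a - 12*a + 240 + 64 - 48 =-48*a^3 - 436*a^2 - 912*a + 256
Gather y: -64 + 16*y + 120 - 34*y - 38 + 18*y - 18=0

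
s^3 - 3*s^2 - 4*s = s*(s - 4)*(s + 1)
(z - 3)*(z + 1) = z^2 - 2*z - 3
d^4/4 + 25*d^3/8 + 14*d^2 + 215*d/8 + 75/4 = (d/4 + 1/2)*(d + 5/2)*(d + 3)*(d + 5)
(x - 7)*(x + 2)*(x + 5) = x^3 - 39*x - 70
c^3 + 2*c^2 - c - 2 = (c - 1)*(c + 1)*(c + 2)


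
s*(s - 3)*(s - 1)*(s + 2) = s^4 - 2*s^3 - 5*s^2 + 6*s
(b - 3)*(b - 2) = b^2 - 5*b + 6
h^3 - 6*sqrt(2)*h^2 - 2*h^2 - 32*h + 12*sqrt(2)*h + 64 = (h - 2)*(h - 8*sqrt(2))*(h + 2*sqrt(2))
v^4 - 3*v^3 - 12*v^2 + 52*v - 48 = (v - 3)*(v - 2)^2*(v + 4)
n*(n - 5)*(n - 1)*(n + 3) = n^4 - 3*n^3 - 13*n^2 + 15*n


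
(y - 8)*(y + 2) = y^2 - 6*y - 16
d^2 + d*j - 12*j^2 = (d - 3*j)*(d + 4*j)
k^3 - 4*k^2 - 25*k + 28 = (k - 7)*(k - 1)*(k + 4)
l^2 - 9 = (l - 3)*(l + 3)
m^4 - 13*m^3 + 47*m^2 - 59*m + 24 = (m - 8)*(m - 3)*(m - 1)^2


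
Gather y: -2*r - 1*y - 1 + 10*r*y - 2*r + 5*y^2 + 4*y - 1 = -4*r + 5*y^2 + y*(10*r + 3) - 2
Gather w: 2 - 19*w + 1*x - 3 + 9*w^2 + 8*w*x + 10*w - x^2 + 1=9*w^2 + w*(8*x - 9) - x^2 + x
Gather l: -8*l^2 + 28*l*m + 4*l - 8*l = -8*l^2 + l*(28*m - 4)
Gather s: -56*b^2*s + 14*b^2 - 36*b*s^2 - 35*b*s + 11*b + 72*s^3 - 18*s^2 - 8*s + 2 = 14*b^2 + 11*b + 72*s^3 + s^2*(-36*b - 18) + s*(-56*b^2 - 35*b - 8) + 2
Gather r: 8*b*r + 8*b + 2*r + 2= 8*b + r*(8*b + 2) + 2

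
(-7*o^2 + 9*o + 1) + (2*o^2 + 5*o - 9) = -5*o^2 + 14*o - 8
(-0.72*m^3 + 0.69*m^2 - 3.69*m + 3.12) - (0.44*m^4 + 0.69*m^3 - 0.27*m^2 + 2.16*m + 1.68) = -0.44*m^4 - 1.41*m^3 + 0.96*m^2 - 5.85*m + 1.44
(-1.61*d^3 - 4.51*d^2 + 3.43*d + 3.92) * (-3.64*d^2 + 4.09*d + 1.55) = 5.8604*d^5 + 9.8315*d^4 - 33.4266*d^3 - 7.2306*d^2 + 21.3493*d + 6.076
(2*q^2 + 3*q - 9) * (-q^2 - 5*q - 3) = -2*q^4 - 13*q^3 - 12*q^2 + 36*q + 27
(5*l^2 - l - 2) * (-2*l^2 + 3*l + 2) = -10*l^4 + 17*l^3 + 11*l^2 - 8*l - 4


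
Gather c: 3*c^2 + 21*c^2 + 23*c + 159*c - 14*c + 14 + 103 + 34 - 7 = 24*c^2 + 168*c + 144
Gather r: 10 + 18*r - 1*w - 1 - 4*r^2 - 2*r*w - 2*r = -4*r^2 + r*(16 - 2*w) - w + 9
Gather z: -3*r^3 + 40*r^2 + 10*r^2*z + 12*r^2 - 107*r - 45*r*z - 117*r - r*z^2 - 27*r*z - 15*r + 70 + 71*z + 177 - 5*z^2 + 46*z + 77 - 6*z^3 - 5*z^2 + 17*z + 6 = -3*r^3 + 52*r^2 - 239*r - 6*z^3 + z^2*(-r - 10) + z*(10*r^2 - 72*r + 134) + 330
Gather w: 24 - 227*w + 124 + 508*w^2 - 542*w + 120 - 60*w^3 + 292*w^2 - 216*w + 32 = -60*w^3 + 800*w^2 - 985*w + 300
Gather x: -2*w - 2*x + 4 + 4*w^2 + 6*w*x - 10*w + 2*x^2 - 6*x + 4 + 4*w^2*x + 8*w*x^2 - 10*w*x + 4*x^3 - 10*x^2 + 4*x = 4*w^2 - 12*w + 4*x^3 + x^2*(8*w - 8) + x*(4*w^2 - 4*w - 4) + 8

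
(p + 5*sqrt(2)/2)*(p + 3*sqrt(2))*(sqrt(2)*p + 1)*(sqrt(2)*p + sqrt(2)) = 2*p^4 + 2*p^3 + 12*sqrt(2)*p^3 + 12*sqrt(2)*p^2 + 41*p^2 + 15*sqrt(2)*p + 41*p + 15*sqrt(2)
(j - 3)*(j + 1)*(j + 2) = j^3 - 7*j - 6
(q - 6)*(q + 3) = q^2 - 3*q - 18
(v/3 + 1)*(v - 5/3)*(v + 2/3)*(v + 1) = v^4/3 + v^3 - 19*v^2/27 - 67*v/27 - 10/9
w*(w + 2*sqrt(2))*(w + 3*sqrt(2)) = w^3 + 5*sqrt(2)*w^2 + 12*w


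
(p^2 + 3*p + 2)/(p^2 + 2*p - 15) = (p^2 + 3*p + 2)/(p^2 + 2*p - 15)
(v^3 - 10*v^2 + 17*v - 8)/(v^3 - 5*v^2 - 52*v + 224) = (v^2 - 2*v + 1)/(v^2 + 3*v - 28)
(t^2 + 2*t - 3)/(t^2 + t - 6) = (t - 1)/(t - 2)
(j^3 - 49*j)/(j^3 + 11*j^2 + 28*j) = (j - 7)/(j + 4)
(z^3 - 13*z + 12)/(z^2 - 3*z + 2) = (z^2 + z - 12)/(z - 2)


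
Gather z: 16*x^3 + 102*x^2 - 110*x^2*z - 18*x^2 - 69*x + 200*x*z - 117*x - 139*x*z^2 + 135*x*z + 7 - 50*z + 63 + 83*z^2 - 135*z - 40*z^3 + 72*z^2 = 16*x^3 + 84*x^2 - 186*x - 40*z^3 + z^2*(155 - 139*x) + z*(-110*x^2 + 335*x - 185) + 70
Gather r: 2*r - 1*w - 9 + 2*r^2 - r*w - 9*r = 2*r^2 + r*(-w - 7) - w - 9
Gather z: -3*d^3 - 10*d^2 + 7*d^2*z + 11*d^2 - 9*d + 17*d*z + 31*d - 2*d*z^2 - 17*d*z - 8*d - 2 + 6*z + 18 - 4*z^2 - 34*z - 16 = -3*d^3 + d^2 + 14*d + z^2*(-2*d - 4) + z*(7*d^2 - 28)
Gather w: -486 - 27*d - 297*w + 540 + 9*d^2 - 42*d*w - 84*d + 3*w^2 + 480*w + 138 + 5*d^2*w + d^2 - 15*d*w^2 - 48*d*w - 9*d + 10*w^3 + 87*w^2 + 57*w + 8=10*d^2 - 120*d + 10*w^3 + w^2*(90 - 15*d) + w*(5*d^2 - 90*d + 240) + 200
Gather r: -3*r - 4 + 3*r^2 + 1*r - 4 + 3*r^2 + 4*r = 6*r^2 + 2*r - 8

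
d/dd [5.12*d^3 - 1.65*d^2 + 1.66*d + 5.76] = 15.36*d^2 - 3.3*d + 1.66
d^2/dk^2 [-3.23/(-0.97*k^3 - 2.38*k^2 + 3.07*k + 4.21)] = (-(18.7986*k + 15.3748)*(0.97*k^3 + 2.38*k^2 - 3.07*k - 4.21) + 3.23*(2.91*k^2 + 4.76*k - 3.07)*(5.82*k^2 + 9.52*k - 6.14))/(0.97*k^3 + 2.38*k^2 - 3.07*k - 4.21)^3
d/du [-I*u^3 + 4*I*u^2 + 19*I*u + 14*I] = I*(-3*u^2 + 8*u + 19)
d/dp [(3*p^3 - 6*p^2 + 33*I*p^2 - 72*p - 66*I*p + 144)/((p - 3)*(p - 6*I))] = (3*p^4 + p^3*(-18 - 36*I) + p^2*(288 + 165*I) + p*(-1476 - 216*I) + 1620 - 432*I)/(p^4 + p^3*(-6 - 12*I) + p^2*(-27 + 72*I) + p*(216 - 108*I) - 324)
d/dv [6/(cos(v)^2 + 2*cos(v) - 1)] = 12*(cos(v) + 1)*sin(v)/(-sin(v)^2 + 2*cos(v))^2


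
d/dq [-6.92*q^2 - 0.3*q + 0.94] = -13.84*q - 0.3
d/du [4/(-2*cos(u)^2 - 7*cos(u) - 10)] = -4*(4*cos(u) + 7)*sin(u)/(7*cos(u) + cos(2*u) + 11)^2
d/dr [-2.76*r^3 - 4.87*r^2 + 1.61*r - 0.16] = -8.28*r^2 - 9.74*r + 1.61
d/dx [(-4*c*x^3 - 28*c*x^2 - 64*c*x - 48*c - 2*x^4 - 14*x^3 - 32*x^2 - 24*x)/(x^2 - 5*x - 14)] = 4*(-c*x^2 + 14*c*x + 41*c - x^3 + 8*x^2 + 35*x + 21)/(x^2 - 14*x + 49)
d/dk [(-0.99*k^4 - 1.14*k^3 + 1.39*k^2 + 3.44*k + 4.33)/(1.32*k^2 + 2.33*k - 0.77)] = (-2.6136*k^5 - 8.4249*k^4 - 2.2632*k^3 + 1.3313*k^2 - 13.5718*k - 12.7377)/(1.7424*k^4 + 6.1512*k^3 + 3.3961*k^2 - 3.5882*k + 0.5929)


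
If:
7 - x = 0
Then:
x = 7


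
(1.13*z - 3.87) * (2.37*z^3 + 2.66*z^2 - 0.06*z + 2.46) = 2.6781*z^4 - 6.1661*z^3 - 10.362*z^2 + 3.012*z - 9.5202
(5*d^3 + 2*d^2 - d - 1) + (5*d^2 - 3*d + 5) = 5*d^3 + 7*d^2 - 4*d + 4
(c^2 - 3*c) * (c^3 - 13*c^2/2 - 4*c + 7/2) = c^5 - 19*c^4/2 + 31*c^3/2 + 31*c^2/2 - 21*c/2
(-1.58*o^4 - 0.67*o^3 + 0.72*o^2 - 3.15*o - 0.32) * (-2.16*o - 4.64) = 3.4128*o^5 + 8.7784*o^4 + 1.5536*o^3 + 3.4632*o^2 + 15.3072*o + 1.4848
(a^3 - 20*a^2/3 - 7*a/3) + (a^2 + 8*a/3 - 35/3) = a^3 - 17*a^2/3 + a/3 - 35/3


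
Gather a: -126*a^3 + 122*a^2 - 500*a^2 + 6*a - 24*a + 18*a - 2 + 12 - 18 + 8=-126*a^3 - 378*a^2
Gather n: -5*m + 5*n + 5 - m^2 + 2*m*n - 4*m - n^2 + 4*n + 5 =-m^2 - 9*m - n^2 + n*(2*m + 9) + 10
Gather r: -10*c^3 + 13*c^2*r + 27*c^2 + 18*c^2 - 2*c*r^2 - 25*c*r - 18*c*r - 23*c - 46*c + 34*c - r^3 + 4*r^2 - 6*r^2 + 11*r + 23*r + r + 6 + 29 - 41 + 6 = -10*c^3 + 45*c^2 - 35*c - r^3 + r^2*(-2*c - 2) + r*(13*c^2 - 43*c + 35)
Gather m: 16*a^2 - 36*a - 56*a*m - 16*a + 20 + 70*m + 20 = 16*a^2 - 52*a + m*(70 - 56*a) + 40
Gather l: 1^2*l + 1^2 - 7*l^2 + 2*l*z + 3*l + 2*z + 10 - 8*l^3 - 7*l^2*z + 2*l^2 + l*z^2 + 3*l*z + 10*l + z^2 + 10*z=-8*l^3 + l^2*(-7*z - 5) + l*(z^2 + 5*z + 14) + z^2 + 12*z + 11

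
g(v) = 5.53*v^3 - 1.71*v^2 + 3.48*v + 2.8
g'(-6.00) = 621.24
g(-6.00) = -1274.12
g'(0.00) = 3.48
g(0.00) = 2.80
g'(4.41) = 311.04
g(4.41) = 459.18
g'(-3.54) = 223.49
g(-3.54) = -276.27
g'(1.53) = 37.08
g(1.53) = 23.93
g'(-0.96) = 22.05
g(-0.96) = -7.01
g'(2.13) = 71.46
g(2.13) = 55.89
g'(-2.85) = 147.98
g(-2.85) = -149.02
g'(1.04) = 17.87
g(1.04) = 10.79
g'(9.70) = 1531.26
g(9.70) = 4922.74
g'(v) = 16.59*v^2 - 3.42*v + 3.48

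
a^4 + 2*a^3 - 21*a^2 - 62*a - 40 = (a - 5)*(a + 1)*(a + 2)*(a + 4)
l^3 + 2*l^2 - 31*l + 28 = (l - 4)*(l - 1)*(l + 7)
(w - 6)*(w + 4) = w^2 - 2*w - 24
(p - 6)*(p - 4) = p^2 - 10*p + 24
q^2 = q^2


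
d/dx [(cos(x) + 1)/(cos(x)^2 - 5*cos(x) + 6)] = (cos(x)^2 + 2*cos(x) - 11)*sin(x)/(cos(x)^2 - 5*cos(x) + 6)^2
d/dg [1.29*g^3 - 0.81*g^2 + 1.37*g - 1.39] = 3.87*g^2 - 1.62*g + 1.37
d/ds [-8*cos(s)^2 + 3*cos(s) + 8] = (16*cos(s) - 3)*sin(s)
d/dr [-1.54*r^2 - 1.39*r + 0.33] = -3.08*r - 1.39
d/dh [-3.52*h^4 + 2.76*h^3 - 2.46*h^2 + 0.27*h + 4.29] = -14.08*h^3 + 8.28*h^2 - 4.92*h + 0.27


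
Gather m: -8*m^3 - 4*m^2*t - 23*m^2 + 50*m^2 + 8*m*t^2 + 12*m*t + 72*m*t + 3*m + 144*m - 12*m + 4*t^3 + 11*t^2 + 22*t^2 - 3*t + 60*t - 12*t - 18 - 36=-8*m^3 + m^2*(27 - 4*t) + m*(8*t^2 + 84*t + 135) + 4*t^3 + 33*t^2 + 45*t - 54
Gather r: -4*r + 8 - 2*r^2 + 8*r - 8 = -2*r^2 + 4*r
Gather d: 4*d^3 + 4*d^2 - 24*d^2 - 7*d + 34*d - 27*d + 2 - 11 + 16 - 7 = 4*d^3 - 20*d^2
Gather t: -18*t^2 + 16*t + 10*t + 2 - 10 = -18*t^2 + 26*t - 8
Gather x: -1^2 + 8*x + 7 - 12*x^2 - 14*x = -12*x^2 - 6*x + 6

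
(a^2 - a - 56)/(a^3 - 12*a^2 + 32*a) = (a + 7)/(a*(a - 4))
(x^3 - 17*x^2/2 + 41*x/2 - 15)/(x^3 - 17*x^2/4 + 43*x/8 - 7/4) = 4*(2*x^2 - 13*x + 15)/(8*x^2 - 18*x + 7)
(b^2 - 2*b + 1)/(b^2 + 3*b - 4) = (b - 1)/(b + 4)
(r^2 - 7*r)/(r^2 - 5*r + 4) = r*(r - 7)/(r^2 - 5*r + 4)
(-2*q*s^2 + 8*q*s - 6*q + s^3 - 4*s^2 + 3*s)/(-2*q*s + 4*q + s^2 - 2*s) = (s^2 - 4*s + 3)/(s - 2)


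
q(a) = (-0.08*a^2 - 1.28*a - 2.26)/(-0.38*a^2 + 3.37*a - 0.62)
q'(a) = (-0.16*a - 1.28)/(-0.38*a^2 + 3.37*a - 0.62) + (0.76*a - 3.37)*(-0.08*a^2 - 1.28*a - 2.26)/(-0.38*a^2 + 3.37*a - 0.62)^2 = (-0.756*a^2 - 1.6184*a + 8.4098)/(0.1444*a^4 - 2.5612*a^3 + 11.8281*a^2 - 4.1788*a + 0.3844)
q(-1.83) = 0.02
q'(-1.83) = 0.14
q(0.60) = -2.42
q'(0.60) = 4.48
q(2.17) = -1.10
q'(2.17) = 0.06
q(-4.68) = -0.08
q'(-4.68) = -0.00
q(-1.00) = 0.24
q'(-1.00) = 0.49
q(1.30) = -1.30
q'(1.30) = 0.52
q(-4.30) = -0.08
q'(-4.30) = 0.00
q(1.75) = -1.15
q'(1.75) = 0.19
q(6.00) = -2.17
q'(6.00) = -0.81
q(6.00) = -2.17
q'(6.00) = -0.81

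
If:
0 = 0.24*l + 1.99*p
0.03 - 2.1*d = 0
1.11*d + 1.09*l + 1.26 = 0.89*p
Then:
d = 0.01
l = -1.07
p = 0.13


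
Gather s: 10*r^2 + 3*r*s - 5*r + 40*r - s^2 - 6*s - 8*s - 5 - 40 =10*r^2 + 35*r - s^2 + s*(3*r - 14) - 45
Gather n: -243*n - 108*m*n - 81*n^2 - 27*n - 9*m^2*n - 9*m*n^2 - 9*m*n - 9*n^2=n^2*(-9*m - 90) + n*(-9*m^2 - 117*m - 270)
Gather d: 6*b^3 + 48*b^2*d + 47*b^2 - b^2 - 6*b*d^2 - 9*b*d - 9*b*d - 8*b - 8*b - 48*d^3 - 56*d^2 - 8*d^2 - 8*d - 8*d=6*b^3 + 46*b^2 - 16*b - 48*d^3 + d^2*(-6*b - 64) + d*(48*b^2 - 18*b - 16)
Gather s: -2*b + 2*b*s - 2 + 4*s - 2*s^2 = -2*b - 2*s^2 + s*(2*b + 4) - 2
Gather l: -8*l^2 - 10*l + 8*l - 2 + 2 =-8*l^2 - 2*l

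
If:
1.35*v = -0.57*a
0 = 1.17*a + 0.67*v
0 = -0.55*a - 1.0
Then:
No Solution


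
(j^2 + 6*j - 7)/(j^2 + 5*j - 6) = (j + 7)/(j + 6)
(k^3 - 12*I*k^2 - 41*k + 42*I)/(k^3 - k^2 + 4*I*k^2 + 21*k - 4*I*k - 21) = (k^2 - 9*I*k - 14)/(k^2 + k*(-1 + 7*I) - 7*I)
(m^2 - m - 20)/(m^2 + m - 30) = (m + 4)/(m + 6)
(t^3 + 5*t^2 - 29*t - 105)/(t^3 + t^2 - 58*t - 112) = (t^2 - 2*t - 15)/(t^2 - 6*t - 16)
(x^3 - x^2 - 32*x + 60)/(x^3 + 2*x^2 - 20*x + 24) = (x - 5)/(x - 2)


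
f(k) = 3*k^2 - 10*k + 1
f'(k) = 6*k - 10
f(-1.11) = 15.80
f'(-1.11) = -16.66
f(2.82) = -3.34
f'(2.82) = 6.92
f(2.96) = -2.32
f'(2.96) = 7.76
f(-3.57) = 74.93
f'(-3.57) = -31.42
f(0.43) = -2.75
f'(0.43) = -7.42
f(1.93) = -7.13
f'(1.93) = 1.58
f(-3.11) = 61.12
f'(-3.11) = -28.66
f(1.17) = -6.59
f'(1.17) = -2.98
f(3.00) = -2.00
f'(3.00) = 8.00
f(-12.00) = 553.00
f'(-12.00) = -82.00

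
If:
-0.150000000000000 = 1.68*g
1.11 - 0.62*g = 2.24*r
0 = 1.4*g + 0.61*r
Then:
No Solution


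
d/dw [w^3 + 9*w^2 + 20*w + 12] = 3*w^2 + 18*w + 20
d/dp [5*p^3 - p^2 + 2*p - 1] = 15*p^2 - 2*p + 2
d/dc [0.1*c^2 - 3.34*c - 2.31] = 0.2*c - 3.34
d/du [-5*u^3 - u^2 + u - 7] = -15*u^2 - 2*u + 1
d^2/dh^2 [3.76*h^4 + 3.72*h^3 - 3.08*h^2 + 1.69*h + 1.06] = 45.12*h^2 + 22.32*h - 6.16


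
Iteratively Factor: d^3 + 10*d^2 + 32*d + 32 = (d + 2)*(d^2 + 8*d + 16) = (d + 2)*(d + 4)*(d + 4)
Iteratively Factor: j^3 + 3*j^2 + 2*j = (j + 2)*(j^2 + j) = j*(j + 2)*(j + 1)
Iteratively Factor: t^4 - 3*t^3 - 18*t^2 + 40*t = (t)*(t^3 - 3*t^2 - 18*t + 40) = t*(t + 4)*(t^2 - 7*t + 10) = t*(t - 2)*(t + 4)*(t - 5)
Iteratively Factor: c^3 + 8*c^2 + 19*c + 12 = (c + 1)*(c^2 + 7*c + 12) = (c + 1)*(c + 4)*(c + 3)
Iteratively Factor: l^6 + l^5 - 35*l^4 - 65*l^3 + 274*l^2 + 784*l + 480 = (l + 4)*(l^5 - 3*l^4 - 23*l^3 + 27*l^2 + 166*l + 120) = (l - 5)*(l + 4)*(l^4 + 2*l^3 - 13*l^2 - 38*l - 24) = (l - 5)*(l - 4)*(l + 4)*(l^3 + 6*l^2 + 11*l + 6) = (l - 5)*(l - 4)*(l + 1)*(l + 4)*(l^2 + 5*l + 6) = (l - 5)*(l - 4)*(l + 1)*(l + 2)*(l + 4)*(l + 3)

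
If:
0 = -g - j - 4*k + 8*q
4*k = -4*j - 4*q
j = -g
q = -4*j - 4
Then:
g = 12/11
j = -12/11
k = 8/11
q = 4/11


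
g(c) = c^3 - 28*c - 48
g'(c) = 3*c^2 - 28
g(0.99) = -74.75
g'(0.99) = -25.06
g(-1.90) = -1.66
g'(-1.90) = -17.17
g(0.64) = -65.66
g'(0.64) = -26.77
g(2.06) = -96.94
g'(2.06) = -15.27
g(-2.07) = 1.09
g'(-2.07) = -15.15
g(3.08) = -105.02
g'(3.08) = 0.46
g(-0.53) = -33.31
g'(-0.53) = -27.16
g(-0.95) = -22.26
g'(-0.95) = -25.29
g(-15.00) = -3003.00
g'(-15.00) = 647.00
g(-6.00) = -96.00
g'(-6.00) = 80.00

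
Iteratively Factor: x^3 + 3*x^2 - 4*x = (x + 4)*(x^2 - x) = (x - 1)*(x + 4)*(x)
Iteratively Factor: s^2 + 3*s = (s)*(s + 3)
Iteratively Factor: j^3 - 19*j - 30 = (j + 3)*(j^2 - 3*j - 10) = (j - 5)*(j + 3)*(j + 2)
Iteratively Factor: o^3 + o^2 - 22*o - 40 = (o - 5)*(o^2 + 6*o + 8) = (o - 5)*(o + 4)*(o + 2)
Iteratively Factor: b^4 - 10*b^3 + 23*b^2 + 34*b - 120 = (b - 5)*(b^3 - 5*b^2 - 2*b + 24) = (b - 5)*(b - 3)*(b^2 - 2*b - 8) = (b - 5)*(b - 3)*(b + 2)*(b - 4)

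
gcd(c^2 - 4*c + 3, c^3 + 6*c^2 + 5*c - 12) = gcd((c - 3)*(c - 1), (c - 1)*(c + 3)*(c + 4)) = c - 1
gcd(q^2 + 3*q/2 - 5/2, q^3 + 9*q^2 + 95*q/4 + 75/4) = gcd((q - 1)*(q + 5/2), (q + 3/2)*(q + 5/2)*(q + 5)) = q + 5/2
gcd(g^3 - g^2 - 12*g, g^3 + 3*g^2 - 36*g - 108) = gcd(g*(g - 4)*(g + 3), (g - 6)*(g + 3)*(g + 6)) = g + 3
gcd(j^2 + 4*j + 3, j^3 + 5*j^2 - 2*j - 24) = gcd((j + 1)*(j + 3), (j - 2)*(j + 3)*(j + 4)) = j + 3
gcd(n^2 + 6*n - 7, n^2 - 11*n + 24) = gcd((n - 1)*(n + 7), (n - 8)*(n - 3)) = 1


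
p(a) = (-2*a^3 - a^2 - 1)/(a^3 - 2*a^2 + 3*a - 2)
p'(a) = (-6*a^2 - 2*a)/(a^3 - 2*a^2 + 3*a - 2) + (-3*a^2 + 4*a - 3)*(-2*a^3 - a^2 - 1)/(a^3 - 2*a^2 + 3*a - 2)^2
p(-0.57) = 0.21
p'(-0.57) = 0.47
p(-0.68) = 0.16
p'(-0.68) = 0.48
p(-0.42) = 0.28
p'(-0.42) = 0.45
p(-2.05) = -0.48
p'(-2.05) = 0.39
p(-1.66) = -0.32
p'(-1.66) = 0.44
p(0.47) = 1.54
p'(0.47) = 5.40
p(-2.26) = -0.56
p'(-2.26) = 0.36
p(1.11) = -21.28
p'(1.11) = 164.51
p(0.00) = 0.50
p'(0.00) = 0.75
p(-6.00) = -1.28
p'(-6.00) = 0.10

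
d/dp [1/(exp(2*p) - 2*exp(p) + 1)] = 2*(1 - exp(p))*exp(p)/(exp(2*p) - 2*exp(p) + 1)^2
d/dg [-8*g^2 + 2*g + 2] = 2 - 16*g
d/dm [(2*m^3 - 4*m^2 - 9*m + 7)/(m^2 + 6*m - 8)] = (2*m^4 + 24*m^3 - 63*m^2 + 50*m + 30)/(m^4 + 12*m^3 + 20*m^2 - 96*m + 64)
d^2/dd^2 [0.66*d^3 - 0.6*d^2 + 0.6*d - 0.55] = 3.96*d - 1.2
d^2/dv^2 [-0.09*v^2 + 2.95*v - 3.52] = -0.180000000000000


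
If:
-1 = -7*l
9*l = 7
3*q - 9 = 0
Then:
No Solution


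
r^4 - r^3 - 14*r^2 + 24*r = r*(r - 3)*(r - 2)*(r + 4)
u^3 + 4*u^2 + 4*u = u*(u + 2)^2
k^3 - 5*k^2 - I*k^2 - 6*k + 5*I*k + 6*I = (k - 6)*(k + 1)*(k - I)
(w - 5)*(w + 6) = w^2 + w - 30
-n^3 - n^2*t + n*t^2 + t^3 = (-n + t)*(n + t)^2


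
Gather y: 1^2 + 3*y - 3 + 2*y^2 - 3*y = 2*y^2 - 2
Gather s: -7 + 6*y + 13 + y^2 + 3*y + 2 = y^2 + 9*y + 8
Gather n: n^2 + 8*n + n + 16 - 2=n^2 + 9*n + 14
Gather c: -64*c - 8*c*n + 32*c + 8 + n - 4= c*(-8*n - 32) + n + 4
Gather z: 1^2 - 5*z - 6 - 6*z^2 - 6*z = -6*z^2 - 11*z - 5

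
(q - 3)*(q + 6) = q^2 + 3*q - 18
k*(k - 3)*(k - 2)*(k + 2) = k^4 - 3*k^3 - 4*k^2 + 12*k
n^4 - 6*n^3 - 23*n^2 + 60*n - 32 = (n - 8)*(n - 1)^2*(n + 4)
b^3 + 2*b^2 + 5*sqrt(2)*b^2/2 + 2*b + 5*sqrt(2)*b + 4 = (b + 2)*(b + sqrt(2)/2)*(b + 2*sqrt(2))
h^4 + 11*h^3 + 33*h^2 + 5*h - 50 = (h - 1)*(h + 2)*(h + 5)^2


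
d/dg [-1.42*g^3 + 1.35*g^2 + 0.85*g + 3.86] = -4.26*g^2 + 2.7*g + 0.85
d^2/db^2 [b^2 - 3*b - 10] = 2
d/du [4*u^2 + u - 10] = 8*u + 1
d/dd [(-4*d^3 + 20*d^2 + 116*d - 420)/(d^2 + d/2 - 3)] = 8*(-2*d^4 - 2*d^3 - 35*d^2 + 360*d - 69)/(4*d^4 + 4*d^3 - 23*d^2 - 12*d + 36)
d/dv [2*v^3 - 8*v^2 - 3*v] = 6*v^2 - 16*v - 3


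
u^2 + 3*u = u*(u + 3)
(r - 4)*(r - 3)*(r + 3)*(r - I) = r^4 - 4*r^3 - I*r^3 - 9*r^2 + 4*I*r^2 + 36*r + 9*I*r - 36*I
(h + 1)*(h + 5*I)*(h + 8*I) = h^3 + h^2 + 13*I*h^2 - 40*h + 13*I*h - 40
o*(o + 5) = o^2 + 5*o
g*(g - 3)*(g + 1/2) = g^3 - 5*g^2/2 - 3*g/2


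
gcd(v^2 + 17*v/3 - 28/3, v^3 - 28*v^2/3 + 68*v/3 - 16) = v - 4/3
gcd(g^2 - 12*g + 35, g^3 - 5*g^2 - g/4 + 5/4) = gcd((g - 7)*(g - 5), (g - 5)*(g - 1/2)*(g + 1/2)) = g - 5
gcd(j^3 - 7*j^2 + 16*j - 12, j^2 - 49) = 1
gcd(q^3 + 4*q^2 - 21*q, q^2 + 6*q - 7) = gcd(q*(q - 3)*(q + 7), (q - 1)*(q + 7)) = q + 7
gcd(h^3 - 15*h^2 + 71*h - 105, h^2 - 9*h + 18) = h - 3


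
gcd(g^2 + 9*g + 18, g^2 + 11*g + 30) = g + 6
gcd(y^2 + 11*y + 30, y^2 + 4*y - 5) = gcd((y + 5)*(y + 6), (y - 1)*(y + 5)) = y + 5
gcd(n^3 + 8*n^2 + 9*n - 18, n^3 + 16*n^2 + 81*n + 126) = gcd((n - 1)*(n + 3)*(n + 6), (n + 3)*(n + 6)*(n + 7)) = n^2 + 9*n + 18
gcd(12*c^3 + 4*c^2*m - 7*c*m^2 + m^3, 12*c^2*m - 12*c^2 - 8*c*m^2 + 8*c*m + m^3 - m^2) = 12*c^2 - 8*c*m + m^2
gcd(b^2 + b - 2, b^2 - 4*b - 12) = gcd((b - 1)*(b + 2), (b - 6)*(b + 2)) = b + 2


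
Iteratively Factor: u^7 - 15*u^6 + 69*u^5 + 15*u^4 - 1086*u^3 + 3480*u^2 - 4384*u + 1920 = (u - 5)*(u^6 - 10*u^5 + 19*u^4 + 110*u^3 - 536*u^2 + 800*u - 384) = (u - 5)*(u - 4)*(u^5 - 6*u^4 - 5*u^3 + 90*u^2 - 176*u + 96) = (u - 5)*(u - 4)*(u - 1)*(u^4 - 5*u^3 - 10*u^2 + 80*u - 96) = (u - 5)*(u - 4)*(u - 1)*(u + 4)*(u^3 - 9*u^2 + 26*u - 24) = (u - 5)*(u - 4)*(u - 2)*(u - 1)*(u + 4)*(u^2 - 7*u + 12) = (u - 5)*(u - 4)*(u - 3)*(u - 2)*(u - 1)*(u + 4)*(u - 4)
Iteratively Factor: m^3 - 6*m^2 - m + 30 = (m - 3)*(m^2 - 3*m - 10) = (m - 5)*(m - 3)*(m + 2)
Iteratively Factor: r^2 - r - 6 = (r - 3)*(r + 2)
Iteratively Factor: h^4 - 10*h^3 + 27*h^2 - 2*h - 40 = (h - 5)*(h^3 - 5*h^2 + 2*h + 8) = (h - 5)*(h - 2)*(h^2 - 3*h - 4) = (h - 5)*(h - 4)*(h - 2)*(h + 1)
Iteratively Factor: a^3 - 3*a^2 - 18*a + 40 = (a - 5)*(a^2 + 2*a - 8) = (a - 5)*(a + 4)*(a - 2)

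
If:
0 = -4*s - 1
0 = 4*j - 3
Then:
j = 3/4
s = -1/4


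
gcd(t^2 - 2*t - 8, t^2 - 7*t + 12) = t - 4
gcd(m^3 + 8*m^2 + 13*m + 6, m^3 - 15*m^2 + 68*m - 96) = 1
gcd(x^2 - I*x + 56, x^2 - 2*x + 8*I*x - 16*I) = 1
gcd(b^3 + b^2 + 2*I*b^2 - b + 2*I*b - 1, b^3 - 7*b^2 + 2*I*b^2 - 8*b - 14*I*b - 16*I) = b + 1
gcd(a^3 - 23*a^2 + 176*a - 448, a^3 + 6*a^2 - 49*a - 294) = a - 7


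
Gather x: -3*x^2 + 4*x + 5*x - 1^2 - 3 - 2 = -3*x^2 + 9*x - 6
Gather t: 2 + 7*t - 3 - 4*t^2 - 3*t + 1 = -4*t^2 + 4*t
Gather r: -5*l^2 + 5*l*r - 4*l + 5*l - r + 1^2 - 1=-5*l^2 + l + r*(5*l - 1)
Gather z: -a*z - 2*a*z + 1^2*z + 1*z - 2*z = -3*a*z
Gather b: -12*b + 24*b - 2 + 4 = 12*b + 2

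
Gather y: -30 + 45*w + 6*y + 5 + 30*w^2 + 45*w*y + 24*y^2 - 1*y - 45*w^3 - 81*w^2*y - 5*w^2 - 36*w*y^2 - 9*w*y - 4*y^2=-45*w^3 + 25*w^2 + 45*w + y^2*(20 - 36*w) + y*(-81*w^2 + 36*w + 5) - 25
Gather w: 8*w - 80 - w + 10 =7*w - 70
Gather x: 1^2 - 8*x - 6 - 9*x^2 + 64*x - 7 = -9*x^2 + 56*x - 12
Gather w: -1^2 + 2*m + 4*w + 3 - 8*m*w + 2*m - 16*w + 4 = 4*m + w*(-8*m - 12) + 6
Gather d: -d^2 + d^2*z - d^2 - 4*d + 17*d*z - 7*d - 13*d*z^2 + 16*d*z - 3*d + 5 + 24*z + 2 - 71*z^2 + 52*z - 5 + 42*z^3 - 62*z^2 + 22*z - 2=d^2*(z - 2) + d*(-13*z^2 + 33*z - 14) + 42*z^3 - 133*z^2 + 98*z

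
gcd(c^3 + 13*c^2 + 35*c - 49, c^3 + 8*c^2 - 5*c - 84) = c + 7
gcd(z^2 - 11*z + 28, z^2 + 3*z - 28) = z - 4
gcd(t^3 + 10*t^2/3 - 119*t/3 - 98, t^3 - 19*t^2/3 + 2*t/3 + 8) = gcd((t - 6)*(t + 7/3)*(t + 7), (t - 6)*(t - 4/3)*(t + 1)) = t - 6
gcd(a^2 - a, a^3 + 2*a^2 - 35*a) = a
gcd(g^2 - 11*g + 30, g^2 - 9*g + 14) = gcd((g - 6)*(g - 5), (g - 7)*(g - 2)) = 1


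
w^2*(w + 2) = w^3 + 2*w^2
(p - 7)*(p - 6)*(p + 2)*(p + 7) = p^4 - 4*p^3 - 61*p^2 + 196*p + 588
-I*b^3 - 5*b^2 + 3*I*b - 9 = (b - 3*I)^2*(-I*b + 1)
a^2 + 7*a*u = a*(a + 7*u)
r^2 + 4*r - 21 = (r - 3)*(r + 7)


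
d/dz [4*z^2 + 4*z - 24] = 8*z + 4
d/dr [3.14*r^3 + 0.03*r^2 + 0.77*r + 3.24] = 9.42*r^2 + 0.06*r + 0.77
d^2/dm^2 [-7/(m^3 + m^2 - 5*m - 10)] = 14*((3*m + 1)*(m^3 + m^2 - 5*m - 10) - (3*m^2 + 2*m - 5)^2)/(m^3 + m^2 - 5*m - 10)^3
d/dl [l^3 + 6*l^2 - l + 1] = 3*l^2 + 12*l - 1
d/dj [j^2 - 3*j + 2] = 2*j - 3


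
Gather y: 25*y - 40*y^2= -40*y^2 + 25*y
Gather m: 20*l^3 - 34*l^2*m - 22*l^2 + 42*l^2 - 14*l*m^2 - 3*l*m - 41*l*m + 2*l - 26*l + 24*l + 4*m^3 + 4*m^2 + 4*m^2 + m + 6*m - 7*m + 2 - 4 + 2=20*l^3 + 20*l^2 + 4*m^3 + m^2*(8 - 14*l) + m*(-34*l^2 - 44*l)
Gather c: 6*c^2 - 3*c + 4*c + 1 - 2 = 6*c^2 + c - 1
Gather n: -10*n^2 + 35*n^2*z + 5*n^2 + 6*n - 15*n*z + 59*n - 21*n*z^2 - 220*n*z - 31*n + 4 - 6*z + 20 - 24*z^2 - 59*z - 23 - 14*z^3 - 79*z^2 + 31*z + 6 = n^2*(35*z - 5) + n*(-21*z^2 - 235*z + 34) - 14*z^3 - 103*z^2 - 34*z + 7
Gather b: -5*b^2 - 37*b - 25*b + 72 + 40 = -5*b^2 - 62*b + 112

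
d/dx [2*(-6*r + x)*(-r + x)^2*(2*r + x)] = 40*r^3 - 12*r^2*x - 36*r*x^2 + 8*x^3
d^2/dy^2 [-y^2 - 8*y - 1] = -2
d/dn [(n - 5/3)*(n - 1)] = 2*n - 8/3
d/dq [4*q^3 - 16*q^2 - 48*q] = 12*q^2 - 32*q - 48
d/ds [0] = 0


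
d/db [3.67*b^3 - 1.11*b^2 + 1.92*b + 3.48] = 11.01*b^2 - 2.22*b + 1.92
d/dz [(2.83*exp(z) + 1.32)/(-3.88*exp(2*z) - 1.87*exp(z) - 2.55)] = (10.9804*exp(2*z) + 10.2432*exp(z) - 4.7481)*exp(z)/(15.0544*exp(4*z) + 14.5112*exp(3*z) + 23.2849*exp(2*z) + 9.537*exp(z) + 6.5025)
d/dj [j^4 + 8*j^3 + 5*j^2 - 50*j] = 4*j^3 + 24*j^2 + 10*j - 50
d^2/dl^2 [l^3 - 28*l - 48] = 6*l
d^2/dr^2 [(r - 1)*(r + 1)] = 2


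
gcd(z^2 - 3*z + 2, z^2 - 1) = z - 1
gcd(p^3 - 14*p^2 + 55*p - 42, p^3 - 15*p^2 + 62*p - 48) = p^2 - 7*p + 6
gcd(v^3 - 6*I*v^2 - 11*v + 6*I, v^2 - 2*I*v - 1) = v - I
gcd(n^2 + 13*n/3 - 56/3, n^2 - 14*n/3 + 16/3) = n - 8/3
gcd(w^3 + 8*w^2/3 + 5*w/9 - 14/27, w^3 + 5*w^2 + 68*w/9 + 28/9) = w^2 + 3*w + 14/9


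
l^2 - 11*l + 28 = (l - 7)*(l - 4)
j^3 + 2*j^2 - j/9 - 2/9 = (j - 1/3)*(j + 1/3)*(j + 2)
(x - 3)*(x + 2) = x^2 - x - 6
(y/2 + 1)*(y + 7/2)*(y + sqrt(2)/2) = y^3/2 + sqrt(2)*y^2/4 + 11*y^2/4 + 11*sqrt(2)*y/8 + 7*y/2 + 7*sqrt(2)/4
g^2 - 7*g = g*(g - 7)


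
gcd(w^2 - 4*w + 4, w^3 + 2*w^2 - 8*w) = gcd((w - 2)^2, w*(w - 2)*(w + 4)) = w - 2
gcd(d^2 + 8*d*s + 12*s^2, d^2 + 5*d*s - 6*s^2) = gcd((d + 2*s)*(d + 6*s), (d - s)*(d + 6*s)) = d + 6*s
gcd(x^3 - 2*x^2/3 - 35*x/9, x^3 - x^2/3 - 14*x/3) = x^2 - 7*x/3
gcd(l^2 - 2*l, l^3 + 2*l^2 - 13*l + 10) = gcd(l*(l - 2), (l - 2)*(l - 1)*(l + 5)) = l - 2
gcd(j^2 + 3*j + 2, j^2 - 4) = j + 2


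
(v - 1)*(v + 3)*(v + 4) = v^3 + 6*v^2 + 5*v - 12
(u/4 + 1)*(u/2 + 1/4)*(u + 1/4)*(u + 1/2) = u^4/8 + 21*u^3/32 + 11*u^2/16 + 33*u/128 + 1/32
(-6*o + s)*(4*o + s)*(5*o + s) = -120*o^3 - 34*o^2*s + 3*o*s^2 + s^3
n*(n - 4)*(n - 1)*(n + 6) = n^4 + n^3 - 26*n^2 + 24*n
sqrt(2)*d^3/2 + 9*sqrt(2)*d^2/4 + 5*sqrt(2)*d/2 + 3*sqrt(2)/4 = (d + 1/2)*(d + 3)*(sqrt(2)*d/2 + sqrt(2)/2)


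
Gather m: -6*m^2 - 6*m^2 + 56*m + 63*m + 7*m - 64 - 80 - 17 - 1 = -12*m^2 + 126*m - 162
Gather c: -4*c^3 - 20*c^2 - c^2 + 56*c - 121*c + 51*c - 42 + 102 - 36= -4*c^3 - 21*c^2 - 14*c + 24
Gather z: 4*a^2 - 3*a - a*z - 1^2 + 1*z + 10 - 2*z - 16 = 4*a^2 - 3*a + z*(-a - 1) - 7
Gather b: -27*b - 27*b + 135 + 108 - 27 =216 - 54*b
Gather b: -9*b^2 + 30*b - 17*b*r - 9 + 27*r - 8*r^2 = -9*b^2 + b*(30 - 17*r) - 8*r^2 + 27*r - 9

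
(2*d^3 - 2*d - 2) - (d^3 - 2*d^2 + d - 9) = d^3 + 2*d^2 - 3*d + 7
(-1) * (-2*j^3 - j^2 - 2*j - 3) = 2*j^3 + j^2 + 2*j + 3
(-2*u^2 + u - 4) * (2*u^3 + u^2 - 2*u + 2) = -4*u^5 - 3*u^3 - 10*u^2 + 10*u - 8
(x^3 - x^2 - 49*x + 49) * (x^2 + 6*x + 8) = x^5 + 5*x^4 - 47*x^3 - 253*x^2 - 98*x + 392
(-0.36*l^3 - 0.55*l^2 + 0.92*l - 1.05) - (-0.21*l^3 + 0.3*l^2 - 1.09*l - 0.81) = -0.15*l^3 - 0.85*l^2 + 2.01*l - 0.24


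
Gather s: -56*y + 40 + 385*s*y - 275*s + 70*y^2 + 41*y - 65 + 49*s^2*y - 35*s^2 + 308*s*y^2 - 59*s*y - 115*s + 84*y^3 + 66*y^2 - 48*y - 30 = s^2*(49*y - 35) + s*(308*y^2 + 326*y - 390) + 84*y^3 + 136*y^2 - 63*y - 55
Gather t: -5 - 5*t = -5*t - 5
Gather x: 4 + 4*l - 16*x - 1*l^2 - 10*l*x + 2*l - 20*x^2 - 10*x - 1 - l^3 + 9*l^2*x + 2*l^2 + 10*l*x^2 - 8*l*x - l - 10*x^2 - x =-l^3 + l^2 + 5*l + x^2*(10*l - 30) + x*(9*l^2 - 18*l - 27) + 3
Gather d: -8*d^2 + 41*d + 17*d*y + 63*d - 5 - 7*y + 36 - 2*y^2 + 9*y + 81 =-8*d^2 + d*(17*y + 104) - 2*y^2 + 2*y + 112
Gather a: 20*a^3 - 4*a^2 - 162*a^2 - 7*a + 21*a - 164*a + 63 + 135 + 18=20*a^3 - 166*a^2 - 150*a + 216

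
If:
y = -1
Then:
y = -1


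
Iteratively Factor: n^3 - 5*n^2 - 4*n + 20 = (n + 2)*(n^2 - 7*n + 10) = (n - 2)*(n + 2)*(n - 5)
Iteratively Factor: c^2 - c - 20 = (c - 5)*(c + 4)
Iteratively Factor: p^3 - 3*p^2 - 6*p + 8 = (p - 4)*(p^2 + p - 2) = (p - 4)*(p + 2)*(p - 1)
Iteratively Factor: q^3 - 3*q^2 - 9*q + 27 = (q - 3)*(q^2 - 9) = (q - 3)^2*(q + 3)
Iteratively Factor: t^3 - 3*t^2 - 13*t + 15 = (t + 3)*(t^2 - 6*t + 5) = (t - 5)*(t + 3)*(t - 1)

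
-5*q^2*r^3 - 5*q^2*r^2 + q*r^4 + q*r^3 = r^2*(-5*q + r)*(q*r + q)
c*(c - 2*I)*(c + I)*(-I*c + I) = -I*c^4 - c^3 + I*c^3 + c^2 - 2*I*c^2 + 2*I*c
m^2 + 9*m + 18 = (m + 3)*(m + 6)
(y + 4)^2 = y^2 + 8*y + 16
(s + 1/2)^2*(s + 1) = s^3 + 2*s^2 + 5*s/4 + 1/4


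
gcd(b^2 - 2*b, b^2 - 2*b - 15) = 1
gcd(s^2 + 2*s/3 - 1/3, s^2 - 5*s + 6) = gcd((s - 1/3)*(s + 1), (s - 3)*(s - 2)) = 1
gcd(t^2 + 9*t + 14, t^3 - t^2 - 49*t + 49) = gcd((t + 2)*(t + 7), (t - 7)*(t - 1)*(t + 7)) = t + 7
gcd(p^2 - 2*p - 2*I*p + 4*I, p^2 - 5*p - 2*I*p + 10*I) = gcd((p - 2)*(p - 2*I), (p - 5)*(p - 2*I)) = p - 2*I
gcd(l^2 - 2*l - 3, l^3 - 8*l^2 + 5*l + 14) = l + 1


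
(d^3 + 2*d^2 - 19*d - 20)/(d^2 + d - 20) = d + 1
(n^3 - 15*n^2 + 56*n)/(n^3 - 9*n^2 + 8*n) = (n - 7)/(n - 1)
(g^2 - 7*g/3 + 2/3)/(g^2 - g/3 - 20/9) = 3*(-3*g^2 + 7*g - 2)/(-9*g^2 + 3*g + 20)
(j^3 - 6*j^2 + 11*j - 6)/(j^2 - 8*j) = (j^3 - 6*j^2 + 11*j - 6)/(j*(j - 8))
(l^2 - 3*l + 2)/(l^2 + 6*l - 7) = (l - 2)/(l + 7)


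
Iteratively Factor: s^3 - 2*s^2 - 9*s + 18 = (s - 3)*(s^2 + s - 6) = (s - 3)*(s - 2)*(s + 3)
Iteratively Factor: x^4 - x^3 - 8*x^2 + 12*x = (x - 2)*(x^3 + x^2 - 6*x) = (x - 2)*(x + 3)*(x^2 - 2*x) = (x - 2)^2*(x + 3)*(x)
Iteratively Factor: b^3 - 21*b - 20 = (b + 4)*(b^2 - 4*b - 5) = (b + 1)*(b + 4)*(b - 5)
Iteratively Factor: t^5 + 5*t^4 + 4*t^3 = (t)*(t^4 + 5*t^3 + 4*t^2) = t^2*(t^3 + 5*t^2 + 4*t) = t^2*(t + 4)*(t^2 + t) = t^2*(t + 1)*(t + 4)*(t)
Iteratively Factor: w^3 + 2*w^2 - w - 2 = (w - 1)*(w^2 + 3*w + 2) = (w - 1)*(w + 1)*(w + 2)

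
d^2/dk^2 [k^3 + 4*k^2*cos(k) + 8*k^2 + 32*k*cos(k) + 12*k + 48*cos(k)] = -4*k^2*cos(k) - 16*k*sin(k) - 32*k*cos(k) + 6*k - 64*sin(k) - 40*cos(k) + 16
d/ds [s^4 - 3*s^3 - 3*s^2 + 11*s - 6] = 4*s^3 - 9*s^2 - 6*s + 11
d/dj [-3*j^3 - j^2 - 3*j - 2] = -9*j^2 - 2*j - 3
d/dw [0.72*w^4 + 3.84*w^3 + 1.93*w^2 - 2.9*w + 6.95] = 2.88*w^3 + 11.52*w^2 + 3.86*w - 2.9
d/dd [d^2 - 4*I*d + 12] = 2*d - 4*I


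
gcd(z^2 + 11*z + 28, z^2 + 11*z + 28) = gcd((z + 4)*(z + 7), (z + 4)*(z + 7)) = z^2 + 11*z + 28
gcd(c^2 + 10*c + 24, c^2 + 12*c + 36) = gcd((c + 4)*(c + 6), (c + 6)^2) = c + 6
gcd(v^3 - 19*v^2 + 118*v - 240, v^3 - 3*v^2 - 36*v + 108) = v - 6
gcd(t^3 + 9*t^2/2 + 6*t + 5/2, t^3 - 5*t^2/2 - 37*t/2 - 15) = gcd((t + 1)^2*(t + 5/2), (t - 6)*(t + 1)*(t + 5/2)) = t^2 + 7*t/2 + 5/2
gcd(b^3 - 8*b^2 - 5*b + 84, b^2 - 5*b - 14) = b - 7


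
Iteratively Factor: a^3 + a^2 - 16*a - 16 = (a - 4)*(a^2 + 5*a + 4) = (a - 4)*(a + 4)*(a + 1)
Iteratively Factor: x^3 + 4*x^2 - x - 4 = (x + 4)*(x^2 - 1) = (x - 1)*(x + 4)*(x + 1)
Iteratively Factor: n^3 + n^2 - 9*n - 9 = (n + 3)*(n^2 - 2*n - 3) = (n + 1)*(n + 3)*(n - 3)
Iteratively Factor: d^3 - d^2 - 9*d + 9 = (d - 3)*(d^2 + 2*d - 3) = (d - 3)*(d - 1)*(d + 3)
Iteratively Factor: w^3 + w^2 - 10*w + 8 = (w - 2)*(w^2 + 3*w - 4) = (w - 2)*(w + 4)*(w - 1)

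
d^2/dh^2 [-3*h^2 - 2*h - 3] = -6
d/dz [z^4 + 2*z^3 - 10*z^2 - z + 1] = 4*z^3 + 6*z^2 - 20*z - 1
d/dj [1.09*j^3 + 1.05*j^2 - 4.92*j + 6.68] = 3.27*j^2 + 2.1*j - 4.92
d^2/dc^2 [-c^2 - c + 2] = -2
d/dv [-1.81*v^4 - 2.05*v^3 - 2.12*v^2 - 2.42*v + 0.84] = -7.24*v^3 - 6.15*v^2 - 4.24*v - 2.42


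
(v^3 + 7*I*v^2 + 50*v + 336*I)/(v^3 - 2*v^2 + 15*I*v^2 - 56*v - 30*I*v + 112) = (v^2 - I*v + 42)/(v^2 + v*(-2 + 7*I) - 14*I)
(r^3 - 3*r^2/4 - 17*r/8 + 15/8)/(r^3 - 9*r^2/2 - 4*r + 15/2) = (r - 5/4)/(r - 5)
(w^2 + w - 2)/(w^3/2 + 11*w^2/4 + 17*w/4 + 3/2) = 4*(w - 1)/(2*w^2 + 7*w + 3)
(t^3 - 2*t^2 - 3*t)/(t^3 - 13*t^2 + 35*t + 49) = t*(t - 3)/(t^2 - 14*t + 49)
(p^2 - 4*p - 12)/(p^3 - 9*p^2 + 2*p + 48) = (p - 6)/(p^2 - 11*p + 24)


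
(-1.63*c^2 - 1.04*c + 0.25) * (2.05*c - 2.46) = -3.3415*c^3 + 1.8778*c^2 + 3.0709*c - 0.615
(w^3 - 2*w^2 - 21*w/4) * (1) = w^3 - 2*w^2 - 21*w/4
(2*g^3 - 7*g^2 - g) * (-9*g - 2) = -18*g^4 + 59*g^3 + 23*g^2 + 2*g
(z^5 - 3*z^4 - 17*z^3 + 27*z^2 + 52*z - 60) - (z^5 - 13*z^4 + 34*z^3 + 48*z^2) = 10*z^4 - 51*z^3 - 21*z^2 + 52*z - 60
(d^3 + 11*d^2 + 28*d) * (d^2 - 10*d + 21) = d^5 + d^4 - 61*d^3 - 49*d^2 + 588*d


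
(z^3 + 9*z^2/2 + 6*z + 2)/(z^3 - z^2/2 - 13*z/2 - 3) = (z + 2)/(z - 3)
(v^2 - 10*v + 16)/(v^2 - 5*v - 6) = (-v^2 + 10*v - 16)/(-v^2 + 5*v + 6)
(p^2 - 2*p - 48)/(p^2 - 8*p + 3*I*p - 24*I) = (p + 6)/(p + 3*I)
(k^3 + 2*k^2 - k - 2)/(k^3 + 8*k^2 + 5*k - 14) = (k + 1)/(k + 7)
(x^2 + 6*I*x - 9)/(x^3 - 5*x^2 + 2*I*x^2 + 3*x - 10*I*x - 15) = (x + 3*I)/(x^2 - x*(5 + I) + 5*I)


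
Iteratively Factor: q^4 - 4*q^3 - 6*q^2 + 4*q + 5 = (q - 5)*(q^3 + q^2 - q - 1) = (q - 5)*(q + 1)*(q^2 - 1) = (q - 5)*(q - 1)*(q + 1)*(q + 1)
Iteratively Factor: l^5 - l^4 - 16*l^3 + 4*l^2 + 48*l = (l)*(l^4 - l^3 - 16*l^2 + 4*l + 48) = l*(l - 4)*(l^3 + 3*l^2 - 4*l - 12) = l*(l - 4)*(l + 2)*(l^2 + l - 6) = l*(l - 4)*(l - 2)*(l + 2)*(l + 3)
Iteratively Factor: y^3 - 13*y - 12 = (y - 4)*(y^2 + 4*y + 3) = (y - 4)*(y + 1)*(y + 3)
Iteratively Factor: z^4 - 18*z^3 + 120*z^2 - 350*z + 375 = (z - 3)*(z^3 - 15*z^2 + 75*z - 125) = (z - 5)*(z - 3)*(z^2 - 10*z + 25) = (z - 5)^2*(z - 3)*(z - 5)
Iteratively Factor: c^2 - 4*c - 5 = (c - 5)*(c + 1)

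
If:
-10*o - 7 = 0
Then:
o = -7/10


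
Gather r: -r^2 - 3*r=-r^2 - 3*r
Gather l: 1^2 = 1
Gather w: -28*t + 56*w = -28*t + 56*w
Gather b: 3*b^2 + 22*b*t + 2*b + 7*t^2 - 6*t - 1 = 3*b^2 + b*(22*t + 2) + 7*t^2 - 6*t - 1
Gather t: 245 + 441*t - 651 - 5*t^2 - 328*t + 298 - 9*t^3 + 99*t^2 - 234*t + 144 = -9*t^3 + 94*t^2 - 121*t + 36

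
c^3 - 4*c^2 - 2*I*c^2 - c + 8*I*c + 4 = (c - 4)*(c - I)^2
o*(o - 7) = o^2 - 7*o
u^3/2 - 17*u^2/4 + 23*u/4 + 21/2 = (u/2 + 1/2)*(u - 6)*(u - 7/2)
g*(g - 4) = g^2 - 4*g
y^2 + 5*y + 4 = (y + 1)*(y + 4)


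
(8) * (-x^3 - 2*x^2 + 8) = -8*x^3 - 16*x^2 + 64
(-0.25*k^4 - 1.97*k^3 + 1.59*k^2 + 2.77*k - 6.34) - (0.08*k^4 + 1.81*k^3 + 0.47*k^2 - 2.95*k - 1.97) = -0.33*k^4 - 3.78*k^3 + 1.12*k^2 + 5.72*k - 4.37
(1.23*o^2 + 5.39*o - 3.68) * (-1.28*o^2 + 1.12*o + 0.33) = -1.5744*o^4 - 5.5216*o^3 + 11.1531*o^2 - 2.3429*o - 1.2144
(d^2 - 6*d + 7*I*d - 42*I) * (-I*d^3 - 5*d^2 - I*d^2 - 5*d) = -I*d^5 + 2*d^4 + 5*I*d^4 - 10*d^3 - 29*I*d^3 - 12*d^2 + 175*I*d^2 + 210*I*d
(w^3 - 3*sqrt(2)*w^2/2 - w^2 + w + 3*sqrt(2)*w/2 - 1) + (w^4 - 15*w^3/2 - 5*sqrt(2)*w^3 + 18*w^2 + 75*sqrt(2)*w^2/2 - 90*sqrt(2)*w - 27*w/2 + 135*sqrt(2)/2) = w^4 - 5*sqrt(2)*w^3 - 13*w^3/2 + 17*w^2 + 36*sqrt(2)*w^2 - 177*sqrt(2)*w/2 - 25*w/2 - 1 + 135*sqrt(2)/2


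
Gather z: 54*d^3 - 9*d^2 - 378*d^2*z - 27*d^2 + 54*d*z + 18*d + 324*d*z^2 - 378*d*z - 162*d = 54*d^3 - 36*d^2 + 324*d*z^2 - 144*d + z*(-378*d^2 - 324*d)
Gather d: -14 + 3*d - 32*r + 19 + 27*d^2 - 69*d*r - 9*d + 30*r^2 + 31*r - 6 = 27*d^2 + d*(-69*r - 6) + 30*r^2 - r - 1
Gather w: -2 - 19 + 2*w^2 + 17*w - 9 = 2*w^2 + 17*w - 30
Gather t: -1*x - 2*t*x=-2*t*x - x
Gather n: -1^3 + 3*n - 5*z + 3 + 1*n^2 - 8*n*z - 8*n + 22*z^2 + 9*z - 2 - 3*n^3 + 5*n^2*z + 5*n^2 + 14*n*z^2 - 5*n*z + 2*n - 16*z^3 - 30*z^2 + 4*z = -3*n^3 + n^2*(5*z + 6) + n*(14*z^2 - 13*z - 3) - 16*z^3 - 8*z^2 + 8*z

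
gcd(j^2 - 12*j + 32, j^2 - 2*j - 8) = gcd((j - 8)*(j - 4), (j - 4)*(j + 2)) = j - 4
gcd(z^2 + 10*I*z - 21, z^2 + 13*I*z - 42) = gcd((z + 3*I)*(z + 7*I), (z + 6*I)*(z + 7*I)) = z + 7*I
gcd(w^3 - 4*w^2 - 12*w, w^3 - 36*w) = w^2 - 6*w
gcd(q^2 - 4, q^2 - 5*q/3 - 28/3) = 1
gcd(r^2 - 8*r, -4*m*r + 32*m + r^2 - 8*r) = r - 8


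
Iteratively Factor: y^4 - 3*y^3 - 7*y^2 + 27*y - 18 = (y - 3)*(y^3 - 7*y + 6) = (y - 3)*(y - 1)*(y^2 + y - 6) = (y - 3)*(y - 2)*(y - 1)*(y + 3)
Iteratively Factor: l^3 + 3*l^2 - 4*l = (l - 1)*(l^2 + 4*l) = (l - 1)*(l + 4)*(l)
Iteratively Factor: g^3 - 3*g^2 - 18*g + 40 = (g + 4)*(g^2 - 7*g + 10) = (g - 2)*(g + 4)*(g - 5)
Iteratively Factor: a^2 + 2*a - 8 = (a - 2)*(a + 4)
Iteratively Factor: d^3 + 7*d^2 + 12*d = (d + 4)*(d^2 + 3*d) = d*(d + 4)*(d + 3)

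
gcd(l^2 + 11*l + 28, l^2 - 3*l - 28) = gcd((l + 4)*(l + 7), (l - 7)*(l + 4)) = l + 4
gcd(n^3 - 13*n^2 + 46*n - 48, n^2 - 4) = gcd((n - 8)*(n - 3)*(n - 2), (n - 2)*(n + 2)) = n - 2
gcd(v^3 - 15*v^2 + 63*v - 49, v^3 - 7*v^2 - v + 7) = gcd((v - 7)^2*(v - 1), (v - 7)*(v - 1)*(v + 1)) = v^2 - 8*v + 7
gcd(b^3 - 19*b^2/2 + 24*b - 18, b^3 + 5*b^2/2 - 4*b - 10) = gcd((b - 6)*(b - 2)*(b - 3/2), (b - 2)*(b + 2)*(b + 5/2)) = b - 2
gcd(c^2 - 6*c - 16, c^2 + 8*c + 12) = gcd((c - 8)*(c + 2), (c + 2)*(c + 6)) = c + 2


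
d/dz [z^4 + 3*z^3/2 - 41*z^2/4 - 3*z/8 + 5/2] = 4*z^3 + 9*z^2/2 - 41*z/2 - 3/8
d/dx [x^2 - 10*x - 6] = 2*x - 10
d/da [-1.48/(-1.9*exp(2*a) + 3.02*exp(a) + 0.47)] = (4.4696 - 5.624*exp(a))*exp(a)/(-1.9*exp(2*a) + 3.02*exp(a) + 0.47)^2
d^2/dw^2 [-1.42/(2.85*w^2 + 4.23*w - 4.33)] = (23.0679*w^2 + 34.23762*w - 1.42*(5.7*w + 4.23)*(11.4*w + 8.46) - 35.04702)/(2.85*w^2 + 4.23*w - 4.33)^3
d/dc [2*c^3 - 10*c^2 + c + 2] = 6*c^2 - 20*c + 1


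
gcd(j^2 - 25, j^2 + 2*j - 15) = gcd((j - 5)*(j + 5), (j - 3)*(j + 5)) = j + 5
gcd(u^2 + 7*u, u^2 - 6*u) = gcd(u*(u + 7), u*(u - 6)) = u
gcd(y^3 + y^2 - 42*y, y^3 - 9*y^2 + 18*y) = y^2 - 6*y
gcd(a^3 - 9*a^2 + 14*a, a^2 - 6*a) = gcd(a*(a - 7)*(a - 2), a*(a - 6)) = a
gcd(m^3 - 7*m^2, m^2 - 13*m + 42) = m - 7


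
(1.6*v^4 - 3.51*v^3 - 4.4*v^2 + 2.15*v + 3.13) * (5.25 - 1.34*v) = -2.144*v^5 + 13.1034*v^4 - 12.5315*v^3 - 25.981*v^2 + 7.0933*v + 16.4325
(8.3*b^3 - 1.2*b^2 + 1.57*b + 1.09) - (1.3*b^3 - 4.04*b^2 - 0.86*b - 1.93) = 7.0*b^3 + 2.84*b^2 + 2.43*b + 3.02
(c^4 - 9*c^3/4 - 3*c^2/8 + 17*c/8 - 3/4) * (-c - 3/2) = -c^5 + 3*c^4/4 + 15*c^3/4 - 25*c^2/16 - 39*c/16 + 9/8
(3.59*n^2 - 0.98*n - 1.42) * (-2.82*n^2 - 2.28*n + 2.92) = -10.1238*n^4 - 5.4216*n^3 + 16.7216*n^2 + 0.376*n - 4.1464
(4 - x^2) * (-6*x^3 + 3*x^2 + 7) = 6*x^5 - 3*x^4 - 24*x^3 + 5*x^2 + 28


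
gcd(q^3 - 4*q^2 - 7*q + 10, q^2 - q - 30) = 1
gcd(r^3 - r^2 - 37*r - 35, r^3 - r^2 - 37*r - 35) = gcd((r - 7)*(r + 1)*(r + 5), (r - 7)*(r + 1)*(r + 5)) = r^3 - r^2 - 37*r - 35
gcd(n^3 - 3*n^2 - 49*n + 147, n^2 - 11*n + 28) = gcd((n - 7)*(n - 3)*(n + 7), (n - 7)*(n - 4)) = n - 7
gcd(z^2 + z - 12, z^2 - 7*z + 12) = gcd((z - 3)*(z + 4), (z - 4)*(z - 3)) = z - 3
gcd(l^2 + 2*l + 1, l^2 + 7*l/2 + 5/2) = l + 1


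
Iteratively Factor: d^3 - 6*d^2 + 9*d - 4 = (d - 1)*(d^2 - 5*d + 4) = (d - 4)*(d - 1)*(d - 1)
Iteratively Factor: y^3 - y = (y + 1)*(y^2 - y) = (y - 1)*(y + 1)*(y)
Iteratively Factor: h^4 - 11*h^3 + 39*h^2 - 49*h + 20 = (h - 5)*(h^3 - 6*h^2 + 9*h - 4) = (h - 5)*(h - 1)*(h^2 - 5*h + 4) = (h - 5)*(h - 1)^2*(h - 4)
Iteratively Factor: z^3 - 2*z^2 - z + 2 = (z - 1)*(z^2 - z - 2) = (z - 2)*(z - 1)*(z + 1)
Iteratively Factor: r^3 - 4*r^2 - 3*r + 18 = (r - 3)*(r^2 - r - 6) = (r - 3)^2*(r + 2)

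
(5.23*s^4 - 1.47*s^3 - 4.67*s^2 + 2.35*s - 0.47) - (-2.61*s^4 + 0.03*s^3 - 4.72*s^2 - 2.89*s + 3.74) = 7.84*s^4 - 1.5*s^3 + 0.0499999999999998*s^2 + 5.24*s - 4.21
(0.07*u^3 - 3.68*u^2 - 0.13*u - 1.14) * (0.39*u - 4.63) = 0.0273*u^4 - 1.7593*u^3 + 16.9877*u^2 + 0.1573*u + 5.2782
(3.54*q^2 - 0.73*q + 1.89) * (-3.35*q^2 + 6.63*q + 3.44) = -11.859*q^4 + 25.9157*q^3 + 1.0062*q^2 + 10.0195*q + 6.5016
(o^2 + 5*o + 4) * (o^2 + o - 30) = o^4 + 6*o^3 - 21*o^2 - 146*o - 120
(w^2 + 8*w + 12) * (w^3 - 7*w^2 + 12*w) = w^5 + w^4 - 32*w^3 + 12*w^2 + 144*w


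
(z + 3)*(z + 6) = z^2 + 9*z + 18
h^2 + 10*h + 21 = (h + 3)*(h + 7)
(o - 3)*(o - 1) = o^2 - 4*o + 3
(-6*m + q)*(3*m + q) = -18*m^2 - 3*m*q + q^2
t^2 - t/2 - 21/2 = (t - 7/2)*(t + 3)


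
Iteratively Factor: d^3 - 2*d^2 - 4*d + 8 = (d - 2)*(d^2 - 4) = (d - 2)^2*(d + 2)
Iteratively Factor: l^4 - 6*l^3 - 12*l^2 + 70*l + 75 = (l - 5)*(l^3 - l^2 - 17*l - 15) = (l - 5)*(l + 3)*(l^2 - 4*l - 5) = (l - 5)^2*(l + 3)*(l + 1)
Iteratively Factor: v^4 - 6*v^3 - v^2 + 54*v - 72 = (v - 2)*(v^3 - 4*v^2 - 9*v + 36) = (v - 2)*(v + 3)*(v^2 - 7*v + 12) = (v - 3)*(v - 2)*(v + 3)*(v - 4)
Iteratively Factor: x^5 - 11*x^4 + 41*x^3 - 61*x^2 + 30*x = (x - 5)*(x^4 - 6*x^3 + 11*x^2 - 6*x) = (x - 5)*(x - 1)*(x^3 - 5*x^2 + 6*x) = (x - 5)*(x - 2)*(x - 1)*(x^2 - 3*x) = x*(x - 5)*(x - 2)*(x - 1)*(x - 3)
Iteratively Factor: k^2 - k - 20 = (k + 4)*(k - 5)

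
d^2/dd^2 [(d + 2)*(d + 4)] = 2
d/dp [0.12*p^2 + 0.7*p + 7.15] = 0.24*p + 0.7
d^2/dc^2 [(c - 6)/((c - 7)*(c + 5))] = 2*(c^3 - 18*c^2 + 141*c - 304)/(c^6 - 6*c^5 - 93*c^4 + 412*c^3 + 3255*c^2 - 7350*c - 42875)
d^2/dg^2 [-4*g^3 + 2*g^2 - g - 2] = 4 - 24*g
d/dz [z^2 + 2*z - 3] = 2*z + 2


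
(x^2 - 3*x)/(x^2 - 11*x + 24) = x/(x - 8)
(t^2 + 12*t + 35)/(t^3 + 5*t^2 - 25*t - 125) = (t + 7)/(t^2 - 25)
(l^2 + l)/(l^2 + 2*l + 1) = l/(l + 1)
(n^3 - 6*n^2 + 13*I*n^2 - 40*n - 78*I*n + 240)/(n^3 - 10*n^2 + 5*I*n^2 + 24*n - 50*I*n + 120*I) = (n + 8*I)/(n - 4)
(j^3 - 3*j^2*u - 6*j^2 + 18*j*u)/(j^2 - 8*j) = (j^2 - 3*j*u - 6*j + 18*u)/(j - 8)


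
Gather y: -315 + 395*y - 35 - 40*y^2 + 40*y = -40*y^2 + 435*y - 350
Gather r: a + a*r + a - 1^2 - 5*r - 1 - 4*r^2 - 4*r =2*a - 4*r^2 + r*(a - 9) - 2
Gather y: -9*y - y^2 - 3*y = -y^2 - 12*y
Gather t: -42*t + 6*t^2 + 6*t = 6*t^2 - 36*t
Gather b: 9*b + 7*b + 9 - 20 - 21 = 16*b - 32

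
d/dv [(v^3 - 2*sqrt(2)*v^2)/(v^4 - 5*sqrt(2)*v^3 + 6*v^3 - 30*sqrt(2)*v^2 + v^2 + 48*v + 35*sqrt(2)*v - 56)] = v*(-v*(v - 2*sqrt(2))*(4*v^3 - 15*sqrt(2)*v^2 + 18*v^2 - 60*sqrt(2)*v + 2*v + 48 + 35*sqrt(2)) + (3*v - 4*sqrt(2))*(v^4 - 5*sqrt(2)*v^3 + 6*v^3 - 30*sqrt(2)*v^2 + v^2 + 48*v + 35*sqrt(2)*v - 56))/(v^4 - 5*sqrt(2)*v^3 + 6*v^3 - 30*sqrt(2)*v^2 + v^2 + 48*v + 35*sqrt(2)*v - 56)^2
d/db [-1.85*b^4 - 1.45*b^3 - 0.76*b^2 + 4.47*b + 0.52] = -7.4*b^3 - 4.35*b^2 - 1.52*b + 4.47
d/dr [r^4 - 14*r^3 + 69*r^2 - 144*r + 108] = 4*r^3 - 42*r^2 + 138*r - 144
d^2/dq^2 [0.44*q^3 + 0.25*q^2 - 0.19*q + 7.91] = 2.64*q + 0.5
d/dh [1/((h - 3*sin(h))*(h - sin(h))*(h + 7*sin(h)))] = (-3*h^2*cos(h) - 3*h^2 - 6*h*sin(h) + 25*h*sin(2*h) - 63*cos(h)/4 - 25*cos(2*h)/2 + 63*cos(3*h)/4 + 25/2)/((h - 3*sin(h))^2*(h - sin(h))^2*(h + 7*sin(h))^2)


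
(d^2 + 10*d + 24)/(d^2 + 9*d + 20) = (d + 6)/(d + 5)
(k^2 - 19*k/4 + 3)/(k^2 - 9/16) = 4*(k - 4)/(4*k + 3)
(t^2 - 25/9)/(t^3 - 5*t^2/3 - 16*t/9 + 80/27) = 3*(3*t + 5)/(9*t^2 - 16)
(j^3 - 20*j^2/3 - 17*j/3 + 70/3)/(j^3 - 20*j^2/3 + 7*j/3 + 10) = (j^2 - 5*j - 14)/(j^2 - 5*j - 6)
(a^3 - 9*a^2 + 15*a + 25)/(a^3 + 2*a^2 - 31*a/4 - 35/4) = 4*(a^2 - 10*a + 25)/(4*a^2 + 4*a - 35)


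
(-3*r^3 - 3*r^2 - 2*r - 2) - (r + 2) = -3*r^3 - 3*r^2 - 3*r - 4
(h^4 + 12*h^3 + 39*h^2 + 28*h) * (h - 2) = h^5 + 10*h^4 + 15*h^3 - 50*h^2 - 56*h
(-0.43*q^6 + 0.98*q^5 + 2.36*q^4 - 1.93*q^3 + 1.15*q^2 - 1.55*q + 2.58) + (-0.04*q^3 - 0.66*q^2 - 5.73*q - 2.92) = -0.43*q^6 + 0.98*q^5 + 2.36*q^4 - 1.97*q^3 + 0.49*q^2 - 7.28*q - 0.34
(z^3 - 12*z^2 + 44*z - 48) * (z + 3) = z^4 - 9*z^3 + 8*z^2 + 84*z - 144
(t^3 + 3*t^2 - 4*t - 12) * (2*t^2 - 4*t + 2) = 2*t^5 + 2*t^4 - 18*t^3 - 2*t^2 + 40*t - 24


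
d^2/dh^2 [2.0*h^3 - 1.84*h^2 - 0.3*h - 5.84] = 12.0*h - 3.68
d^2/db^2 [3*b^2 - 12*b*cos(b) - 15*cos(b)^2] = 12*b*cos(b) - 60*sin(b)^2 + 24*sin(b) + 36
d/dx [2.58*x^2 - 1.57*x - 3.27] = 5.16*x - 1.57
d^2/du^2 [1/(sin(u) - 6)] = (-6*sin(u) + cos(u)^2 + 1)/(sin(u) - 6)^3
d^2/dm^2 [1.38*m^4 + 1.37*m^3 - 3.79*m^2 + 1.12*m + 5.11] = 16.56*m^2 + 8.22*m - 7.58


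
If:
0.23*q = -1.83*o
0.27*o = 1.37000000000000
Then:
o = 5.07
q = -40.37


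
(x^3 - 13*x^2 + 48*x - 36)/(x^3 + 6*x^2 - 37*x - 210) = (x^2 - 7*x + 6)/(x^2 + 12*x + 35)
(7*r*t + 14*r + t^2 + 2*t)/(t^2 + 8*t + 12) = (7*r + t)/(t + 6)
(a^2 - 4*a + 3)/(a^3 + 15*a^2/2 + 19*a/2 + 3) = 2*(a^2 - 4*a + 3)/(2*a^3 + 15*a^2 + 19*a + 6)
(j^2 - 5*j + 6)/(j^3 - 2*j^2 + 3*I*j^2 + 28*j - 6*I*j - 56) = (j - 3)/(j^2 + 3*I*j + 28)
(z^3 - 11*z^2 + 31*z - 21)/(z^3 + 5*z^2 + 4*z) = (z^3 - 11*z^2 + 31*z - 21)/(z*(z^2 + 5*z + 4))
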